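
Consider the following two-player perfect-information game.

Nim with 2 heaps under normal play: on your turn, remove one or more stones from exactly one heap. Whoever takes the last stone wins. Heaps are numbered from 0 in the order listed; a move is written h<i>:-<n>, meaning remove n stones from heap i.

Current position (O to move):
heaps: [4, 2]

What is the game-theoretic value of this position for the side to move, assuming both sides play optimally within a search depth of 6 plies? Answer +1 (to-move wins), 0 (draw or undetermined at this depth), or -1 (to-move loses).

value((4,2), O) = +1

ply 1, O at (4,2) | h0:-1=-1→(3,2); h0:-2=+1→(2,2)*; h0:-3=-1→(1,2); h0:-4=-1→(0,2); h1:-1=-1→(4,1); h1:-2=-1→(4,0)
ply 2, X at (2,2) | h0:-1=-1→(1,2)*; h0:-2=-1→(0,2); h1:-1=-1→(2,1); h1:-2=-1→(2,0)
ply 3, O at (1,2) | h0:-1=-1→(0,2); h1:-1=+1→(1,1)*; h1:-2=-1→(1,0)
ply 4, X at (1,1) | h0:-1=-1→(0,1)*; h1:-1=-1→(1,0)
ply 5, O at (0,1) | h1:-1=+1→(0,0)*
ply 6: (0,0) is terminal -1 (X); from (4,2) depth 6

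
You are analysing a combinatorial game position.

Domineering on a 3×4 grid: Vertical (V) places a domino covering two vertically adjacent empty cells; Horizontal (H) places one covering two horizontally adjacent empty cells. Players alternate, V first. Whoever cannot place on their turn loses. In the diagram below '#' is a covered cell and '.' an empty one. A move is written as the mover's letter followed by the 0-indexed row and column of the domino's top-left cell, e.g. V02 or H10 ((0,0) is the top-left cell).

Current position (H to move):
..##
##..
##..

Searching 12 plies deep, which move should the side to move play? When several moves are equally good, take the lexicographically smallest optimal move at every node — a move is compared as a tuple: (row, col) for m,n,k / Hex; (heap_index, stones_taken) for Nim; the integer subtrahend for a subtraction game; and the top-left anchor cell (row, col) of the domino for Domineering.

H's best at [..##/##../##..]: H12

ply 1, H at ..##/##../##.. | H00=-1→####/##../##..; H12=+1→..##/####/##..*; H22=+1→..##/##../####
ply 2: ..##/####/##.. is terminal -1 (V); from ..##/##../##.. depth 12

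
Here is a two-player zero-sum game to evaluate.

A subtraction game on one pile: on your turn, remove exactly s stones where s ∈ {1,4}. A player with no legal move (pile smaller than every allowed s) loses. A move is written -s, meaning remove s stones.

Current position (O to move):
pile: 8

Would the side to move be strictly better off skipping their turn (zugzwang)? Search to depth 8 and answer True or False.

[8] O move#1: -1:+1/7*, -4:-1/4
[7] X move#2: -1:-1/6*, -4:-1/3
[6] O move#3: -1:+1/5*, -4:+1/2
[5] X move#4: -1:-1/4*, -4:-1/1
[4] O move#5: -1:-1/3, -4:+1/0*
[0] end (terminal -1, X#6); searched 8 to 8
if O skipped the turn, X would face:
~ [8] X move#1: -1:+1/7*, -4:-1/4
~ [7] O move#2: -1:-1/6*, -4:-1/3
~ [6] X move#3: -1:+1/5*, -4:+1/2
~ [5] O move#4: -1:-1/4*, -4:-1/1
~ [4] X move#5: -1:-1/3, -4:+1/0*
~ [0] end (terminal -1, O#6); searched 8 to 8
compare (O): move=+1 vs pass=-1

zugzwang(8, O) = False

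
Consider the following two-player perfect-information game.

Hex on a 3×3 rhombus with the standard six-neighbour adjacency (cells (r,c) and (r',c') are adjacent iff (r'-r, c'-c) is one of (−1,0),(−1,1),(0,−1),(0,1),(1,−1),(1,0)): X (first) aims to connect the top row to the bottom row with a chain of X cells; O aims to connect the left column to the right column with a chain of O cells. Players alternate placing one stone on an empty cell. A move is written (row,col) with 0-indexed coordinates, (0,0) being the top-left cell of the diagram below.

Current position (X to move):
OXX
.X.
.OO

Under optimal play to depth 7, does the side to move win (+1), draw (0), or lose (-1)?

value(OXX/.X./.OO, X) = +1

p1 X@[OXX/.X./.OO]: (1,0)[OXX/XX./.OO]-1 (1,2)[OXX/.XX/.OO]-1 (2,0)[OXX/.X./XOO]+1*
p2 O@[OXX/.X./XOO] terminal -1; root [OXX/.X./.OO] d7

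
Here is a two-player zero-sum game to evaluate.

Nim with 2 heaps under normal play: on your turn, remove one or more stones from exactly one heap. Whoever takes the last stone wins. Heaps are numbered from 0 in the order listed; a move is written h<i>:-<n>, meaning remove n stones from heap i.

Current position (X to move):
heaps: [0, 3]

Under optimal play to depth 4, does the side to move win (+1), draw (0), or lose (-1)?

value((0,3), X) = +1

[(0,3)] X move#1: h1:-1:-1/(0,2), h1:-2:-1/(0,1), h1:-3:+1/(0,0)*
[(0,0)] end (terminal -1, O#2); searched (0,3) to 4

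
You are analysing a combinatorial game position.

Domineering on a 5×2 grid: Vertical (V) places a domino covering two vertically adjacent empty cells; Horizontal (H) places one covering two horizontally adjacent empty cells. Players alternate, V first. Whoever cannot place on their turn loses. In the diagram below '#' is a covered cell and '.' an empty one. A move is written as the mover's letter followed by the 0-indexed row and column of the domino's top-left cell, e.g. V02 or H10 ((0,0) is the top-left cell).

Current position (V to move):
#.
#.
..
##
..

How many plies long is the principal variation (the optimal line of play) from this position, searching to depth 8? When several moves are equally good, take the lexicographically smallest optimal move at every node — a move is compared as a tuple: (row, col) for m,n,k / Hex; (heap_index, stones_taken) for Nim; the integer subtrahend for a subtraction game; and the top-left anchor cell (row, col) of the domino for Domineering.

PV length from [#./#./../##/..]: 2 plies

ply 1, V at #./#./../##/.. | V01=-1→##/##/../##/..*; V11=-1→#./##/.#/##/..
ply 2, H at ##/##/../##/.. | H20=+1→##/##/##/##/..*; H40=+1→##/##/../##/##
ply 3: ##/##/##/##/.. is terminal -1 (V); from #./#./../##/.. depth 8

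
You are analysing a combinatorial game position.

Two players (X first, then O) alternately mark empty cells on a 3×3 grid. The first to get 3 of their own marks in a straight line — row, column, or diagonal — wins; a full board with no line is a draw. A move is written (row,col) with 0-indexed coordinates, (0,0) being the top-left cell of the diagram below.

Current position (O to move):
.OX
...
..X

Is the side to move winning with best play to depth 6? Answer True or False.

O winning at [.OX/.../..X]: False

[.OX/.../..X] O move#1: (0,0):-1/OOX/.../..X*, (1,0):-1/.OX/O../..X, (1,1):-1/.OX/.O./..X, (1,2):-1/.OX/..O/..X, (2,0):-1/.OX/.../O.X, (2,1):-1/.OX/.../.OX
[OOX/.../..X] X move#2: (1,0):+1/OOX/X../..X*, (1,1):+1/OOX/.X./..X, (1,2):+1/OOX/..X/..X, (2,0):+1/OOX/.../X.X, (2,1):+1/OOX/.../.XX
[OOX/X../..X] O move#3: (1,1):-1/OOX/XO./..X*, (1,2):-1/OOX/X.O/..X, (2,0):-1/OOX/X../O.X, (2,1):-1/OOX/X../.OX
[OOX/XO./..X] X move#4: (1,2):+1/OOX/XOX/..X*, (2,0):-1/OOX/XO./X.X, (2,1):+1/OOX/XO./.XX
[OOX/XOX/..X] end (terminal -1, O#5); searched .OX/.../..X to 6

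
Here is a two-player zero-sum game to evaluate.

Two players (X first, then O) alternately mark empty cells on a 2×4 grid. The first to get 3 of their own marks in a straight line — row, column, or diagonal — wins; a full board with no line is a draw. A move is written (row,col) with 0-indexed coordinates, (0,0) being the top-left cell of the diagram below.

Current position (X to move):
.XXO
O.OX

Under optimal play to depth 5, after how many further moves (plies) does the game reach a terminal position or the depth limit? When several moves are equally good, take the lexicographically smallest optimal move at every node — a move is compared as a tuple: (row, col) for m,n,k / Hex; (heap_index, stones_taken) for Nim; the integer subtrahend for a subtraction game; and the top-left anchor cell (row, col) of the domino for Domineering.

ply 1, X at .XXO/O.OX | (0,0)=+1→XXXO/O.OX*; (1,1)=+0→.XXO/OXOX
ply 2: XXXO/O.OX is terminal -1 (O); from .XXO/O.OX depth 5

PV length from [.XXO/O.OX]: 1 ply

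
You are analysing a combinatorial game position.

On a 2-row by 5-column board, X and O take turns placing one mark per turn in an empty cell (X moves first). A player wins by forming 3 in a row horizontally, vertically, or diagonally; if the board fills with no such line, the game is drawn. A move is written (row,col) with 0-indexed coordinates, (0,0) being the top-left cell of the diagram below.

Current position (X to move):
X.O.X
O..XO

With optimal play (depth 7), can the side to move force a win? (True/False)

[X.O.X/O..XO] X move#1: (0,1):+0/XXO.X/O..XO*, (0,3):+0/X.OXX/O..XO, (1,1):+0/X.O.X/OX.XO, (1,2):+0/X.O.X/O.XXO
[XXO.X/O..XO] O move#2: (0,3):+0/XXOOX/O..XO*, (1,1):+0/XXO.X/OO.XO, (1,2):+0/XXO.X/O.OXO
[XXOOX/O..XO] X move#3: (1,1):+0/XXOOX/OX.XO*, (1,2):+0/XXOOX/O.XXO
[XXOOX/OX.XO] O move#4: (1,2):+0/XXOOX/OXOXO*
[XXOOX/OXOXO] end (terminal +0, X#5); searched X.O.X/O..XO to 7

X winning at [X.O.X/O..XO]: False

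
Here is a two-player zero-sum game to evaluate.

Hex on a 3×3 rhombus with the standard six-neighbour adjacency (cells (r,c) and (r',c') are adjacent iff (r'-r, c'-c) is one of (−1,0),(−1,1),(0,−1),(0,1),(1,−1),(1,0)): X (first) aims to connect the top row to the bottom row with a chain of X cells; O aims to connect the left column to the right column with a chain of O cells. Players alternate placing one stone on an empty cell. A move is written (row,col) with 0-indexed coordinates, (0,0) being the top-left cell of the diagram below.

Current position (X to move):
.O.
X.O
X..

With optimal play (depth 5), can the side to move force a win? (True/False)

X winning at [.O./X.O/X..]: True

[.O./X.O/X..] X move#1: (0,0):+1/XO./X.O/X..*, (0,2):+1/.OX/X.O/X.., (1,1):+1/.O./XXO/X.., (2,1):-1/.O./X.O/XX., (2,2):-1/.O./X.O/X.X
[XO./X.O/X..] end (terminal -1, O#2); searched .O./X.O/X.. to 5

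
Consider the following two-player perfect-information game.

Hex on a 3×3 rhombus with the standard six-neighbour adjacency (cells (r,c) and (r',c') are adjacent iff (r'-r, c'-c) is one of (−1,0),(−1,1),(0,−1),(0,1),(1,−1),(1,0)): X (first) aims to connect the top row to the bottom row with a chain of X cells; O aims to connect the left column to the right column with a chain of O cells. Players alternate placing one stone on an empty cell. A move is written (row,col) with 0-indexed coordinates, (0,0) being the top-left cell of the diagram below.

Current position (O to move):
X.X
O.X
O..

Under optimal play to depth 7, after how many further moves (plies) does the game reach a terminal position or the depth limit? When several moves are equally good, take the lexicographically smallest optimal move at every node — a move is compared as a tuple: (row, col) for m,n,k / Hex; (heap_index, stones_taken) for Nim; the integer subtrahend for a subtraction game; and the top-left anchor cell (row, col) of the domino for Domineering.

PV length from [X.X/O.X/O..]: 4 plies

ply 1, O at X.X/O.X/O.. | (0,1)=-1→XOX/O.X/O..*; (1,1)=-1→X.X/OOX/O..; (2,1)=-1→X.X/O.X/OO.; (2,2)=-1→X.X/O.X/O.O
ply 2, X at XOX/O.X/O.. | (1,1)=+1→XOX/OXX/O..*; (2,1)=+1→XOX/O.X/OX.; (2,2)=+1→XOX/O.X/O.X
ply 3, O at XOX/OXX/O.. | (2,1)=-1→XOX/OXX/OO.*; (2,2)=-1→XOX/OXX/O.O
ply 4, X at XOX/OXX/OO. | (2,2)=+1→XOX/OXX/OOX*
ply 5: XOX/OXX/OOX is terminal -1 (O); from X.X/O.X/O.. depth 7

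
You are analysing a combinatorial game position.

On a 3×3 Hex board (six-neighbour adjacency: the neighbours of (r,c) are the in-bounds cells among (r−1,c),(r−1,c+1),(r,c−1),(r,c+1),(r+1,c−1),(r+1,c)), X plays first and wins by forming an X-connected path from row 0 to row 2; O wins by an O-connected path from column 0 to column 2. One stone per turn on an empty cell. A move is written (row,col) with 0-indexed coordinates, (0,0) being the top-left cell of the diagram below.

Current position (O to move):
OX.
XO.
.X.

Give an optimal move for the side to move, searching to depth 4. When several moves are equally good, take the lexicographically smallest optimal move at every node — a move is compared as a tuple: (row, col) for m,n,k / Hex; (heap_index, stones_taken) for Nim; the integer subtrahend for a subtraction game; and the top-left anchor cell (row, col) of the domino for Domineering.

[OX./XO./.X.] O move#1: (0,2):-1/OXO/XO./.X., (1,2):-1/OX./XOO/.X., (2,0):+1/OX./XO./OX.*, (2,2):-1/OX./XO./.XO
[OX./XO./OX.] X move#2: (0,2):-1/OXX/XO./OX.*, (1,2):-1/OX./XOX/OX., (2,2):-1/OX./XO./OXX
[OXX/XO./OX.] O move#3: (1,2):+1/OXX/XOO/OX.*, (2,2):-1/OXX/XO./OXO
[OXX/XOO/OX.] end (terminal -1, X#4); searched OX./XO./.X. to 4

O's best at [OX./XO./.X.]: (2,0)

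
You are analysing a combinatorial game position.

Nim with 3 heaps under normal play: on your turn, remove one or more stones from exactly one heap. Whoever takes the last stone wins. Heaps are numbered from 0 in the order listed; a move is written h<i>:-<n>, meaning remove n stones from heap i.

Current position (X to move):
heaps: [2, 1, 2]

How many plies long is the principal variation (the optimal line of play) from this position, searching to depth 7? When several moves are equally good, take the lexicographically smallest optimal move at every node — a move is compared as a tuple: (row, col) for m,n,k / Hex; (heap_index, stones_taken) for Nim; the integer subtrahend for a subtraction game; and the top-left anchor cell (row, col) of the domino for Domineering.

PV length from [(2,1,2)]: 5 plies

ply 1, X at (2,1,2) | h0:-1=-1→(1,1,2); h0:-2=-1→(0,1,2); h1:-1=+1→(2,0,2)*; h2:-1=-1→(2,1,1); h2:-2=-1→(2,1,0)
ply 2, O at (2,0,2) | h0:-1=-1→(1,0,2)*; h0:-2=-1→(0,0,2); h2:-1=-1→(2,0,1); h2:-2=-1→(2,0,0)
ply 3, X at (1,0,2) | h0:-1=-1→(0,0,2); h2:-1=+1→(1,0,1)*; h2:-2=-1→(1,0,0)
ply 4, O at (1,0,1) | h0:-1=-1→(0,0,1)*; h2:-1=-1→(1,0,0)
ply 5, X at (0,0,1) | h2:-1=+1→(0,0,0)*
ply 6: (0,0,0) is terminal -1 (O); from (2,1,2) depth 7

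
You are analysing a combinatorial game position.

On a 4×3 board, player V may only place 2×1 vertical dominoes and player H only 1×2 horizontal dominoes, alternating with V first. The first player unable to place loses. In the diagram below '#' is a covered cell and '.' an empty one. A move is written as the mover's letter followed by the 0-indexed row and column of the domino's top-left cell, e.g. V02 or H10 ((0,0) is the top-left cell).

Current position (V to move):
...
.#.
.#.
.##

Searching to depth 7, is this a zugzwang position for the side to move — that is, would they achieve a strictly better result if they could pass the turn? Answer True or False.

zugzwang(.../.#./.#./.##, V) = False

[.../.#./.#./.##] V move#1: V00:+1/#../##./.#./.##*, V02:+1/..#/.##/.#./.##, V10:+1/.../##./##./.##, V12:+1/.../.##/.##/.##, V20:+1/.../.#./##./###
[#../##./.#./.##] H move#2: H01:-1/###/##./.#./.##*
[###/##./.#./.##] V move#3: V12:+1/###/###/.##/.##*, V20:+1/###/##./##./###
[###/###/.##/.##] end (terminal -1, H#4); searched .../.#./.#./.## to 7
suppose V passes — search the same position with H to move:
pass> [.../.#./.#./.##] H move#1: H00:-1/##./.#./.#./.##*, H01:-1/.##/.#./.#./.##
pass> [##./.#./.#./.##] V move#2: V02:+1/###/.##/.#./.##*, V10:+1/##./##./##./.##, V12:+1/##./.##/.##/.##, V20:+1/##./.#./##./###
pass> [###/.##/.#./.##] end (terminal -1, H#3); searched .../.#./.#./.## to 7
for V: play +1, pass +1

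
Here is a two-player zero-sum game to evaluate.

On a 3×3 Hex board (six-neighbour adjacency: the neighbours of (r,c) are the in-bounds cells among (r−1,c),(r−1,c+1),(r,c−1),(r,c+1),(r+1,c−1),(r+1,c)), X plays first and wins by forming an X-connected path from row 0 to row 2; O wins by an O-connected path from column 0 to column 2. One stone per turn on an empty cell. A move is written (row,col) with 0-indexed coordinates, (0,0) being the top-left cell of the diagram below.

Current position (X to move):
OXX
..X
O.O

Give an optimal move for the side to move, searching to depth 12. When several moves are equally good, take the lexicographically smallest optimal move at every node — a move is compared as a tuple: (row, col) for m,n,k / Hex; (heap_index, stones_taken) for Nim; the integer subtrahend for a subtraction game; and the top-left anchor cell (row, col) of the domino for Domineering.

ply 1, X at OXX/..X/O.O | (1,0)=-1→OXX/X.X/O.O; (1,1)=-1→OXX/.XX/O.O; (2,1)=+1→OXX/..X/OXO*
ply 2: OXX/..X/OXO is terminal -1 (O); from OXX/..X/O.O depth 12

X's best at [OXX/..X/O.O]: (2,1)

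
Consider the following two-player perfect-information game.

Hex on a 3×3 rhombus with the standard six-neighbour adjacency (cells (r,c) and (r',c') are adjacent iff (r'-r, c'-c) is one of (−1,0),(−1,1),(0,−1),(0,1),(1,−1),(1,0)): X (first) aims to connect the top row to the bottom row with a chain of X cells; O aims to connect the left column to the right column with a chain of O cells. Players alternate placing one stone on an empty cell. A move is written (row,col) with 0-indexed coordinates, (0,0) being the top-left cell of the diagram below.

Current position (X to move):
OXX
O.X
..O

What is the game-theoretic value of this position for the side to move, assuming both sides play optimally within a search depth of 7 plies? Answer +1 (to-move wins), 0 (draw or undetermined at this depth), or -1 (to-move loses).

value(OXX/O.X/..O, X) = +1

p1 X@[OXX/O.X/..O]: (1,1)[OXX/OXX/..O]+1* (2,0)[OXX/O.X/X.O]+1 (2,1)[OXX/O.X/.XO]+1
p2 O@[OXX/OXX/..O]: (2,0)[OXX/OXX/O.O]-1* (2,1)[OXX/OXX/.OO]-1
p3 X@[OXX/OXX/O.O]: (2,1)[OXX/OXX/OXO]+1*
p4 O@[OXX/OXX/OXO] terminal -1; root [OXX/O.X/..O] d7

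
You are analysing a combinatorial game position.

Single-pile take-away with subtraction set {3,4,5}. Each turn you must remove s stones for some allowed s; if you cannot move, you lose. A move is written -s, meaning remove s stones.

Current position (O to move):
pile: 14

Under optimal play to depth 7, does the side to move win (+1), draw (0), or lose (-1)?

value(14, O) = +1

ply 1, O at 14 | -3=-1→11; -4=+1→10*; -5=+1→9
ply 2, X at 10 | -3=-1→7*; -4=-1→6; -5=-1→5
ply 3, O at 7 | -3=-1→4; -4=-1→3; -5=+1→2*
ply 4: 2 is terminal -1 (X); from 14 depth 7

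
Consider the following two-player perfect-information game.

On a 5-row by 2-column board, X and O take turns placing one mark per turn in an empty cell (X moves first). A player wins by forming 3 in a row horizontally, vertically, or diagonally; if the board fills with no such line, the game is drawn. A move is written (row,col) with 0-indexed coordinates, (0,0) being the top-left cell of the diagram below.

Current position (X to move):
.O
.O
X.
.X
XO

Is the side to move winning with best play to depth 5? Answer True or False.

[.O/.O/X./.X/XO] X move#1: (0,0):-1/XO/.O/X./.X/XO, (1,0):-1/.O/XO/X./.X/XO, (2,1):+0/.O/.O/XX/.X/XO, (3,0):+1/.O/.O/X./XX/XO*
[.O/.O/X./XX/XO] end (terminal -1, O#2); searched .O/.O/X./.X/XO to 5

X winning at [.O/.O/X./.X/XO]: True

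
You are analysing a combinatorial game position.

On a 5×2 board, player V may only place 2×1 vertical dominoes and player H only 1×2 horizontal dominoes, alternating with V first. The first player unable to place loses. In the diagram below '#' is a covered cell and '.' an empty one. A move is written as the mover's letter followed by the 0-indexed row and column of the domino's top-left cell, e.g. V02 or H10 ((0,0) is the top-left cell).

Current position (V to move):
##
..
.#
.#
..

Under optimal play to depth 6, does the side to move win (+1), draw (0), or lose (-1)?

ply 1, V at ##/../.#/.#/.. | V10=-1→##/#./##/.#/..*; V20=-1→##/../##/##/..; V30=-1→##/../.#/##/#.
ply 2, H at ##/#./##/.#/.. | H40=+1→##/#./##/.#/##*
ply 3: ##/#./##/.#/## is terminal -1 (V); from ##/../.#/.#/.. depth 6

value(##/../.#/.#/.., V) = -1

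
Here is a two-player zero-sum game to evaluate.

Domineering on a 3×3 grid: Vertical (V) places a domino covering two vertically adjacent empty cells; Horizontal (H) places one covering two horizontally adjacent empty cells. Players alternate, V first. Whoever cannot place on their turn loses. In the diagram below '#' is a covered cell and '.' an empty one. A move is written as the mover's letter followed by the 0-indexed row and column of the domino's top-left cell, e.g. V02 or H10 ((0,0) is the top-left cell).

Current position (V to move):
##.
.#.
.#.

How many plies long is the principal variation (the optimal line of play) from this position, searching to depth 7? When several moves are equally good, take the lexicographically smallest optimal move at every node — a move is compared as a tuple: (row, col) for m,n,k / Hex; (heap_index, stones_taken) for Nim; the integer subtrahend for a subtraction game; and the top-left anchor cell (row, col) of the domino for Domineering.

ply 1, V at ##./.#./.#. | V02=+1→###/.##/.#.*; V10=+1→##./##./##.; V12=+1→##./.##/.##
ply 2: ###/.##/.#. is terminal -1 (H); from ##./.#./.#. depth 7

PV length from [##./.#./.#.]: 1 ply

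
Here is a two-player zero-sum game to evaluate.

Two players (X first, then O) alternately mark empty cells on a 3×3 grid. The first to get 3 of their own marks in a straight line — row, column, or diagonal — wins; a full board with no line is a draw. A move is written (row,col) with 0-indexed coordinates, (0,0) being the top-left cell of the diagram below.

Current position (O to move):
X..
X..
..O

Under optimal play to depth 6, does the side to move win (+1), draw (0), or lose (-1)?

value(X../X../..O, O) = +1

p1 O@[X../X../..O]: (0,1)[XO./X../..O]-1 (0,2)[X.O/X../..O]-1 (1,1)[X../XO./..O]-1 (1,2)[X../X.O/..O]-1 (2,0)[X../X../O.O]+1* (2,1)[X../X../.OO]-1
p2 X@[X../X../O.O]: (0,1)[XX./X../O.O]-1* (0,2)[X.X/X../O.O]-1 (1,1)[X../XX./O.O]-1 (1,2)[X../X.X/O.O]-1 (2,1)[X../X../OXO]-1
p3 O@[XX./X../O.O]: (0,2)[XXO/X../O.O]+1* (1,1)[XX./XO./O.O]-1 (1,2)[XX./X.O/O.O]-1 (2,1)[XX./X../OOO]+1
p4 X@[XXO/X../O.O]: (1,1)[XXO/XX./O.O]-1* (1,2)[XXO/X.X/O.O]-1 (2,1)[XXO/X../OXO]-1
p5 O@[XXO/XX./O.O]: (1,2)[XXO/XXO/O.O]+1* (2,1)[XXO/XX./OOO]+1
p6 X@[XXO/XXO/O.O] terminal -1; root [X../X../..O] d6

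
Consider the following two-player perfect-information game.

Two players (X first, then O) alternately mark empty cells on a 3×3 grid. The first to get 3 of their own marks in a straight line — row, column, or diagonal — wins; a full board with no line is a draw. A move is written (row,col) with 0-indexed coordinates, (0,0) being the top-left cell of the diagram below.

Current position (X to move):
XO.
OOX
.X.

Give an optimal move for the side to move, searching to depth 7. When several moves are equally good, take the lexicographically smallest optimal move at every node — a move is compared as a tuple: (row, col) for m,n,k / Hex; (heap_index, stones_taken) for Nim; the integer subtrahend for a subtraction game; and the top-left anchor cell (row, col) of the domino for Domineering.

p1 X@[XO./OOX/.X.]: (0,2)[XOX/OOX/.X.]+0 (2,0)[XO./OOX/XX.]+0 (2,2)[XO./OOX/.XX]+1*
p2 O@[XO./OOX/.XX]: (0,2)[XOO/OOX/.XX]-1* (2,0)[XO./OOX/OXX]-1
p3 X@[XOO/OOX/.XX]: (2,0)[XOO/OOX/XXX]+1*
p4 O@[XOO/OOX/XXX] terminal -1; root [XO./OOX/.X.] d7

X's best at [XO./OOX/.X.]: (2,2)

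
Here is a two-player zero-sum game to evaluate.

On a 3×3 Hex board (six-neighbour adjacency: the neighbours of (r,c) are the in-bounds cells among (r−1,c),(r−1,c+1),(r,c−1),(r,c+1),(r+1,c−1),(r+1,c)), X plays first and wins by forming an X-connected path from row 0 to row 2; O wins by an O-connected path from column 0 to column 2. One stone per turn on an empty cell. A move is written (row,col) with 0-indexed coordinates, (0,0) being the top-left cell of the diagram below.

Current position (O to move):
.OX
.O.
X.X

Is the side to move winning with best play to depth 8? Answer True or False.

ply 1, O at .OX/.O./X.X | (0,0)=-1→OOX/.O./X.X; (1,0)=-1→.OX/OO./X.X; (1,2)=+1→.OX/.OO/X.X*; (2,1)=-1→.OX/.O./XOX
ply 2, X at .OX/.OO/X.X | (0,0)=-1→XOX/.OO/X.X*; (1,0)=-1→.OX/XOO/X.X; (2,1)=-1→.OX/.OO/XXX
ply 3, O at XOX/.OO/X.X | (1,0)=+1→XOX/OOO/X.X*; (2,1)=-1→XOX/.OO/XOX
ply 4: XOX/OOO/X.X is terminal -1 (X); from .OX/.O./X.X depth 8

O winning at [.OX/.O./X.X]: True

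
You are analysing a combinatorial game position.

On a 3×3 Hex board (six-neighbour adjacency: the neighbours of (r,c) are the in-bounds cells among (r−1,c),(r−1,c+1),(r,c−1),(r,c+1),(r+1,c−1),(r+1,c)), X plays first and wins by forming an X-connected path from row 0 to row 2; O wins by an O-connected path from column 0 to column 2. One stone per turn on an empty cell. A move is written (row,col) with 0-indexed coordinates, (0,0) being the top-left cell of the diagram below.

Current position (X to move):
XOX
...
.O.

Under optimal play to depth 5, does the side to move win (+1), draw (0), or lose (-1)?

value(XOX/.../.O., X) = +1

p1 X@[XOX/.../.O.]: (1,0)[XOX/X../.O.]-1 (1,1)[XOX/.X./.O.]-1 (1,2)[XOX/..X/.O.]+1* (2,0)[XOX/.../XO.]+1 (2,2)[XOX/.../.OX]+1
p2 O@[XOX/..X/.O.]: (1,0)[XOX/O.X/.O.]-1* (1,1)[XOX/.OX/.O.]-1 (2,0)[XOX/..X/OO.]-1 (2,2)[XOX/..X/.OO]-1
p3 X@[XOX/O.X/.O.]: (1,1)[XOX/OXX/.O.]+1* (2,0)[XOX/O.X/XO.]+1 (2,2)[XOX/O.X/.OX]+1
p4 O@[XOX/OXX/.O.]: (2,0)[XOX/OXX/OO.]-1* (2,2)[XOX/OXX/.OO]-1
p5 X@[XOX/OXX/OO.]: (2,2)[XOX/OXX/OOX]+1*
p6 O@[XOX/OXX/OOX] terminal -1; root [XOX/.../.O.] d5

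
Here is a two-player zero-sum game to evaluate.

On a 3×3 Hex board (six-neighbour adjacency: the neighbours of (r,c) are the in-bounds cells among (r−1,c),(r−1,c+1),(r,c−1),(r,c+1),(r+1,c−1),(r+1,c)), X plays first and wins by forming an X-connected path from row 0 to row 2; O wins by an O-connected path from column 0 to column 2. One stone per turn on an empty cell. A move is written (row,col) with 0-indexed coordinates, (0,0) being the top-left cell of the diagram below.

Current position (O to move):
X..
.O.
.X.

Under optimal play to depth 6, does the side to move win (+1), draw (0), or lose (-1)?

value(X../.O./.X., O) = +1

ply 1, O at X../.O./.X. | (0,1)=+1→XO./.O./.X.*; (0,2)=+1→X.O/.O./.X.; (1,0)=+1→X../OO./.X.; (1,2)=+1→X../.OO/.X.; (2,0)=+1→X../.O./OX.; (2,2)=+1→X../.O./.XO
ply 2, X at XO./.O./.X. | (0,2)=-1→XOX/.O./.X.*; (1,0)=-1→XO./XO./.X.; (1,2)=-1→XO./.OX/.X.; (2,0)=-1→XO./.O./XX.; (2,2)=-1→XO./.O./.XX
ply 3, O at XOX/.O./.X. | (1,0)=-1→XOX/OO./.X.; (1,2)=+1→XOX/.OO/.X.*; (2,0)=-1→XOX/.O./OX.; (2,2)=-1→XOX/.O./.XO
ply 4, X at XOX/.OO/.X. | (1,0)=-1→XOX/XOO/.X.*; (2,0)=-1→XOX/.OO/XX.; (2,2)=-1→XOX/.OO/.XX
ply 5, O at XOX/XOO/.X. | (2,0)=+1→XOX/XOO/OX.*; (2,2)=-1→XOX/XOO/.XO
ply 6: XOX/XOO/OX. is terminal -1 (X); from X../.O./.X. depth 6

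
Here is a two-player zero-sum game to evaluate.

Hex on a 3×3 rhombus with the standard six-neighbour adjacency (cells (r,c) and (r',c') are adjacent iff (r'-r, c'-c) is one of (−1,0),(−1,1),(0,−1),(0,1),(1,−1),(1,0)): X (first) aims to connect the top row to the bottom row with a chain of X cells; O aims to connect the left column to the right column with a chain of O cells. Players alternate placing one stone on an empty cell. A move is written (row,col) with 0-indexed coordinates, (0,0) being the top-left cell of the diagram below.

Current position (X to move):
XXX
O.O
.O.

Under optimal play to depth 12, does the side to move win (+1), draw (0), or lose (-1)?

p1 X@[XXX/O.O/.O.]: (1,1)[XXX/OXO/.O.]-1* (2,0)[XXX/O.O/XO.]-1 (2,2)[XXX/O.O/.OX]-1
p2 O@[XXX/OXO/.O.]: (2,0)[XXX/OXO/OO.]+1* (2,2)[XXX/OXO/.OO]-1
p3 X@[XXX/OXO/OO.] terminal -1; root [XXX/O.O/.O.] d12

value(XXX/O.O/.O., X) = -1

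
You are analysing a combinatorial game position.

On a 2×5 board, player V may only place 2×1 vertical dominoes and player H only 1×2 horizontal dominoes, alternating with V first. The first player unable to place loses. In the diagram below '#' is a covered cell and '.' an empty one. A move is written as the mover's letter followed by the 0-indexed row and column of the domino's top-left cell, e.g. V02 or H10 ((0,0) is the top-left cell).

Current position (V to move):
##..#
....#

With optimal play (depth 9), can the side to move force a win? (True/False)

V winning at [##..#/....#]: True

p1 V@[##..#/....#]: V02[###.#/..#.#]+1* V03[##.##/...##]-1
p2 H@[###.#/..#.#]: H10[###.#/###.#]-1*
p3 V@[###.#/###.#]: V03[#####/#####]+1*
p4 H@[#####/#####] terminal -1; root [##..#/....#] d9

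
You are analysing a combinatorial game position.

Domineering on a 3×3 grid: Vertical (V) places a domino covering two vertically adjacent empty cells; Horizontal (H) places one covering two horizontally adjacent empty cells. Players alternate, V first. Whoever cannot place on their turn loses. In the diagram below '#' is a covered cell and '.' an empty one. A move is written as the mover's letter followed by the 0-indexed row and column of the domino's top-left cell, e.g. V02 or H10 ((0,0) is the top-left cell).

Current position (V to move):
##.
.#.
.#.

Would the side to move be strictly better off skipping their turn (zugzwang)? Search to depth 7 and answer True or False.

ply 1, V at ##./.#./.#. | V02=+1→###/.##/.#.*; V10=+1→##./##./##.; V12=+1→##./.##/.##
ply 2: ###/.##/.#. is terminal -1 (H); from ##./.#./.#. depth 7
if V skipped the turn, H would face:
~ ply 1: ##./.#./.#. is terminal -1 (H); from ##./.#./.#. depth 7
compare (V): move=+1 vs pass=+1

zugzwang(##./.#./.#., V) = False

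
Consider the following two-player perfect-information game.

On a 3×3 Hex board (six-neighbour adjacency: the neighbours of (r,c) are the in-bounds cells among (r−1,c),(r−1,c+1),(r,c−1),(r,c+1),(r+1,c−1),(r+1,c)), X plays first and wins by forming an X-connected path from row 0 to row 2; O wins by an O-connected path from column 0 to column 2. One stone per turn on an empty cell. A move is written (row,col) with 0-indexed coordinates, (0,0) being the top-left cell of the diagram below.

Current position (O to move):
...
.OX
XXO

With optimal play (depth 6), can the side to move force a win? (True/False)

O winning at [.../.OX/XXO]: False

[.../.OX/XXO] O move#1: (0,0):-1/O../.OX/XXO*, (0,1):-1/.O./.OX/XXO, (0,2):-1/..O/.OX/XXO, (1,0):-1/.../OOX/XXO
[O../.OX/XXO] X move#2: (0,1):+1/OX./.OX/XXO*, (0,2):+1/O.X/.OX/XXO, (1,0):+1/O../XOX/XXO
[OX./.OX/XXO] O move#3: (0,2):-1/OXO/.OX/XXO*, (1,0):-1/OX./OOX/XXO
[OXO/.OX/XXO] X move#4: (1,0):+1/OXO/XOX/XXO*
[OXO/XOX/XXO] end (terminal -1, O#5); searched .../.OX/XXO to 6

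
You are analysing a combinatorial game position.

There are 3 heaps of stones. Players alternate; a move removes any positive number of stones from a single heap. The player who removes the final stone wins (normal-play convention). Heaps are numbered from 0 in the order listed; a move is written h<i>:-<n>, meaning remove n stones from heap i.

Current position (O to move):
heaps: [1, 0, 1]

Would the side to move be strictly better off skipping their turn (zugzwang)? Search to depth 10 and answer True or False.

zugzwang((1,0,1), O) = True

[(1,0,1)] O move#1: h0:-1:-1/(0,0,1)*, h2:-1:-1/(1,0,0)
[(0,0,1)] X move#2: h2:-1:+1/(0,0,0)*
[(0,0,0)] end (terminal -1, O#3); searched (1,0,1) to 10
if O skipped the turn, X would face:
~ [(1,0,1)] X move#1: h0:-1:-1/(0,0,1)*, h2:-1:-1/(1,0,0)
~ [(0,0,1)] O move#2: h2:-1:+1/(0,0,0)*
~ [(0,0,0)] end (terminal -1, X#3); searched (1,0,1) to 10
compare (O): move=-1 vs pass=+1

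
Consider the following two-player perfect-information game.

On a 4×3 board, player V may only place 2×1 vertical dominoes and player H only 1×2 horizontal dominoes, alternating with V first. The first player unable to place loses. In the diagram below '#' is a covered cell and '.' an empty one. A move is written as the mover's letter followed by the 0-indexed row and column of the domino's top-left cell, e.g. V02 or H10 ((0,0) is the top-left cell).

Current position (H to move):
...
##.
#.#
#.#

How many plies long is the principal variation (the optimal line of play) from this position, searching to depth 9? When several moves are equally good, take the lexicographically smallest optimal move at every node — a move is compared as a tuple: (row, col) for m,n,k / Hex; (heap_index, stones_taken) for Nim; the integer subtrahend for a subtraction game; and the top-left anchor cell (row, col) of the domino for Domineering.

PV length from [.../##./#.#/#.#]: 2 plies

[.../##./#.#/#.#] H move#1: H00:-1/##./##./#.#/#.#*, H01:-1/.##/##./#.#/#.#
[##./##./#.#/#.#] V move#2: V02:+1/###/###/#.#/#.#*, V21:+1/##./##./###/###
[###/###/#.#/#.#] end (terminal -1, H#3); searched .../##./#.#/#.# to 9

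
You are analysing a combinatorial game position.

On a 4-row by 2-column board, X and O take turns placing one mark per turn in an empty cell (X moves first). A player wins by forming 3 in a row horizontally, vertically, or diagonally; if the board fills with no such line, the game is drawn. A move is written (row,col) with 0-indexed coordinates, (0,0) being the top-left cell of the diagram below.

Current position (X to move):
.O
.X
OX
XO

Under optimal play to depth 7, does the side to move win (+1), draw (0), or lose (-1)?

value(.O/.X/OX/XO, X) = 0

p1 X@[.O/.X/OX/XO]: (0,0)[XO/.X/OX/XO]+0* (1,0)[.O/XX/OX/XO]+0
p2 O@[XO/.X/OX/XO]: (1,0)[XO/OX/OX/XO]+0*
p3 X@[XO/OX/OX/XO] terminal +0; root [.O/.X/OX/XO] d7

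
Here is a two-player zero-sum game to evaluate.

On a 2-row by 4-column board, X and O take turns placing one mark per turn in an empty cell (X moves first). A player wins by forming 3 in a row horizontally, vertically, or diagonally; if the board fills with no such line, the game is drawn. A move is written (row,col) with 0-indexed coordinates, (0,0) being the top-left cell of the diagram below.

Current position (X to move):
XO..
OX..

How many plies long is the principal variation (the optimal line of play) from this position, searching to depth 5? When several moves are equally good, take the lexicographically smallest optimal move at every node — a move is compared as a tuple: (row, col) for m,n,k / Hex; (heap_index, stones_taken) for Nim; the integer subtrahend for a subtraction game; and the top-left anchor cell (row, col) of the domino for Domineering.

PV length from [XO../OX..]: 4 plies

[XO../OX..] X move#1: (0,2):+0/XOX./OX..*, (0,3):+0/XO.X/OX.., (1,2):+0/XO../OXX., (1,3):+0/XO../OX.X
[XOX./OX..] O move#2: (0,3):+0/XOXO/OX..*, (1,2):+0/XOX./OXO., (1,3):+0/XOX./OX.O
[XOXO/OX..] X move#3: (1,2):+0/XOXO/OXX.*, (1,3):+0/XOXO/OX.X
[XOXO/OXX.] O move#4: (1,3):+0/XOXO/OXXO*
[XOXO/OXXO] end (terminal +0, X#5); searched XO../OX.. to 5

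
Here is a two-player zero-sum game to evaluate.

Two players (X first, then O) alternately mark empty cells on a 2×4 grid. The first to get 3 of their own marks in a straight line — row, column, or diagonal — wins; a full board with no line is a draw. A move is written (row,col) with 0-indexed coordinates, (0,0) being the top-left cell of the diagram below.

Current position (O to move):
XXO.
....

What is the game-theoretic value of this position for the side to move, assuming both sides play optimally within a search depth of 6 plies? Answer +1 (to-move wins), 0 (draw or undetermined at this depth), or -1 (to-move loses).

value(XXO./...., O) = 0

[XXO./....] O move#1: (0,3):+0/XXOO/....*, (1,0):+0/XXO./O..., (1,1):+0/XXO./.O.., (1,2):+0/XXO./..O., (1,3):+0/XXO./...O
[XXOO/....] X move#2: (1,0):+0/XXOO/X...*, (1,1):+0/XXOO/.X.., (1,2):+0/XXOO/..X., (1,3):+0/XXOO/...X
[XXOO/X...] O move#3: (1,1):+0/XXOO/XO..*, (1,2):+0/XXOO/X.O., (1,3):+0/XXOO/X..O
[XXOO/XO..] X move#4: (1,2):+0/XXOO/XOX.*, (1,3):+0/XXOO/XO.X
[XXOO/XOX.] O move#5: (1,3):+0/XXOO/XOXO*
[XXOO/XOXO] end (terminal +0, X#6); searched XXO./.... to 6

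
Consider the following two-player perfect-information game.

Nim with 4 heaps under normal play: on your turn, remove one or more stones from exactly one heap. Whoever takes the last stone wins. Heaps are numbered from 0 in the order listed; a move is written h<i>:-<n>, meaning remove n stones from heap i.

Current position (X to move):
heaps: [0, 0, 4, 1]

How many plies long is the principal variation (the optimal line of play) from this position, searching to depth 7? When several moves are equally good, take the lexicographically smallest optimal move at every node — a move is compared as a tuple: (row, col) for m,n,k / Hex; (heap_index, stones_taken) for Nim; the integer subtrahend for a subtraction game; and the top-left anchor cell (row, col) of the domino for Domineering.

ply 1, X at (0,0,4,1) | h2:-1=-1→(0,0,3,1); h2:-2=-1→(0,0,2,1); h2:-3=+1→(0,0,1,1)*; h2:-4=-1→(0,0,0,1); h3:-1=-1→(0,0,4,0)
ply 2, O at (0,0,1,1) | h2:-1=-1→(0,0,0,1)*; h3:-1=-1→(0,0,1,0)
ply 3, X at (0,0,0,1) | h3:-1=+1→(0,0,0,0)*
ply 4: (0,0,0,0) is terminal -1 (O); from (0,0,4,1) depth 7

PV length from [(0,0,4,1)]: 3 plies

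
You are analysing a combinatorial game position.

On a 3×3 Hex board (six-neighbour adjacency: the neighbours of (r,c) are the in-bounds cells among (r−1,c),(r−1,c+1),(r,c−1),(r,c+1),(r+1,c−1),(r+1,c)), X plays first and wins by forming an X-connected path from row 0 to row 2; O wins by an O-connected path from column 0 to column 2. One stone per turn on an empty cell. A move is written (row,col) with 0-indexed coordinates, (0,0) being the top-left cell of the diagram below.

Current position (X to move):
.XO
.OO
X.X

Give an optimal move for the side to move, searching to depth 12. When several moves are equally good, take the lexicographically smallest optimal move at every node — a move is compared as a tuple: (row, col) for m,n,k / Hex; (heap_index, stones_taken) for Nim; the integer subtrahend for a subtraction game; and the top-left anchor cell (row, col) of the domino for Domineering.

p1 X@[.XO/.OO/X.X]: (0,0)[XXO/.OO/X.X]-1 (1,0)[.XO/XOO/X.X]+1* (2,1)[.XO/.OO/XXX]-1
p2 O@[.XO/XOO/X.X] terminal -1; root [.XO/.OO/X.X] d12

X's best at [.XO/.OO/X.X]: (1,0)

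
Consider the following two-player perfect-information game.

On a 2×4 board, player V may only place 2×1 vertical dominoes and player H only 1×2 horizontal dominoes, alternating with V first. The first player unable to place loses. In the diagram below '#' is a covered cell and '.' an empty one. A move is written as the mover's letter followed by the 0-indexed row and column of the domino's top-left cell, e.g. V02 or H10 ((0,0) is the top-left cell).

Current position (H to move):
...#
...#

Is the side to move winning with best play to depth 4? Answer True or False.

H winning at [...#/...#]: True

p1 H@[...#/...#]: H00[##.#/...#]+1* H01[.###/...#]+1 H10[...#/##.#]+1 H11[...#/.###]+1
p2 V@[##.#/...#]: V02[####/..##]-1*
p3 H@[####/..##]: H10[####/####]+1*
p4 V@[####/####] terminal -1; root [...#/...#] d4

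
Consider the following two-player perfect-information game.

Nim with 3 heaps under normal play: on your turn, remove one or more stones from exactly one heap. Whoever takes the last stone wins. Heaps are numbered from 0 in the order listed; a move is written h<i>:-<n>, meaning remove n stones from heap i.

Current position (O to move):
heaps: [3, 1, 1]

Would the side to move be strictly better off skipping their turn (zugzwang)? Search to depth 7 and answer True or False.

p1 O@[(3,1,1)]: h0:-1[(2,1,1)]-1 h0:-2[(1,1,1)]-1 h0:-3[(0,1,1)]+1* h1:-1[(3,0,1)]-1 h2:-1[(3,1,0)]-1
p2 X@[(0,1,1)]: h1:-1[(0,0,1)]-1* h2:-1[(0,1,0)]-1
p3 O@[(0,0,1)]: h2:-1[(0,0,0)]+1*
p4 X@[(0,0,0)] terminal -1; root [(3,1,1)] d7
suppose O passes — search the same position with X to move:
pass> p1 X@[(3,1,1)]: h0:-1[(2,1,1)]-1 h0:-2[(1,1,1)]-1 h0:-3[(0,1,1)]+1* h1:-1[(3,0,1)]-1 h2:-1[(3,1,0)]-1
pass> p2 O@[(0,1,1)]: h1:-1[(0,0,1)]-1* h2:-1[(0,1,0)]-1
pass> p3 X@[(0,0,1)]: h2:-1[(0,0,0)]+1*
pass> p4 O@[(0,0,0)] terminal -1; root [(3,1,1)] d7
for O: play +1, pass -1

zugzwang((3,1,1), O) = False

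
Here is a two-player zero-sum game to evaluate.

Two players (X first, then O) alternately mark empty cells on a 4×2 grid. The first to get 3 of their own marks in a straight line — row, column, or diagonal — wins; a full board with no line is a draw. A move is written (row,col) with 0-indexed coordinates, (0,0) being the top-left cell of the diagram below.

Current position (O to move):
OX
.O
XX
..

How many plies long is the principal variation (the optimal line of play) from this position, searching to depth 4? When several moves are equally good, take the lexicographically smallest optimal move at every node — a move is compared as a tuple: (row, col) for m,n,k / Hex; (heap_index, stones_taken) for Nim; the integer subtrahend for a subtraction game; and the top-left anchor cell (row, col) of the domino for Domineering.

[OX/.O/XX/..] O move#1: (1,0):+0/OX/OO/XX/..*, (3,0):+0/OX/.O/XX/O., (3,1):+0/OX/.O/XX/.O
[OX/OO/XX/..] X move#2: (3,0):+0/OX/OO/XX/X.*, (3,1):+0/OX/OO/XX/.X
[OX/OO/XX/X.] O move#3: (3,1):+0/OX/OO/XX/XO*
[OX/OO/XX/XO] end (terminal +0, X#4); searched OX/.O/XX/.. to 4

PV length from [OX/.O/XX/..]: 3 plies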